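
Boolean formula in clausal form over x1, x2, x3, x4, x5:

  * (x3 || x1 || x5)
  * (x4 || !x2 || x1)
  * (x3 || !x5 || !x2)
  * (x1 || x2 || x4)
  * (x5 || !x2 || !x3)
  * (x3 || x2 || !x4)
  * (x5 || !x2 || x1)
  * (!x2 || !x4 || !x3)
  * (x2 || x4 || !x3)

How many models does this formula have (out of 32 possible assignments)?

Case analysis on x2 and x3:
  x2=1, x3=1: remaining (x1,x4,x5) ∈ {(1,0,1)} — 1.
  x2=1, x3=0: remaining (x1,x4,x5) ∈ {(1,0,0); (1,1,0)} — 2.
  x2=0, x3=1: remaining (x1,x4,x5) ∈ {(0,1,0); (0,1,1); (1,1,0); (1,1,1)} — 4.
  x2=0, x3=0: remaining (x1,x4,x5) ∈ {(1,0,0); (1,0,1)} — 2.
Total: 1 + 2 + 4 + 2 = 9.

9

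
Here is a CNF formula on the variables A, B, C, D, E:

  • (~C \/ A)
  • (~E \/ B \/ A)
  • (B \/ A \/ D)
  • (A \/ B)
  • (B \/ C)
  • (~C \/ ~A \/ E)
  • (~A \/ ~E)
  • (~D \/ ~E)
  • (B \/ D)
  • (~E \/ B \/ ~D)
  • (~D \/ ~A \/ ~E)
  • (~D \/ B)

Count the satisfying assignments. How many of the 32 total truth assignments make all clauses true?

Satisfying assignments:
  A=F B=T C=F D=F E=F
  A=F B=T C=F D=F E=T
  A=F B=T C=F D=T E=F
  A=T B=T C=F D=F E=F
  A=T B=T C=F D=T E=F
That's 5 in total.

5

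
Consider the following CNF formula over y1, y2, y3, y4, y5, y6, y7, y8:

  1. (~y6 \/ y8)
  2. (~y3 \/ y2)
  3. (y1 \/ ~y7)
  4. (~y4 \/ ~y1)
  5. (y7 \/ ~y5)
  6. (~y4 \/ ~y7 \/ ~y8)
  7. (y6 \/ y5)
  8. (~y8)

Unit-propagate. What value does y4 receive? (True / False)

False

(~y8) stands alone — y8 = False.
(y8 \/ ~y6): since y8 = False, the clause reduces to (~y6). y6 = False.
From (y5 \/ y6) and y6 = False: y5 = True.
(y7 \/ ~y5) with y5 = True leaves only y7, so y7 = True.
(y1 \/ ~y7) with y7 = True leaves only y1, so y1 = True.
(~y4 \/ ~y1): since y1 = True, the clause reduces to (~y4). y4 = False.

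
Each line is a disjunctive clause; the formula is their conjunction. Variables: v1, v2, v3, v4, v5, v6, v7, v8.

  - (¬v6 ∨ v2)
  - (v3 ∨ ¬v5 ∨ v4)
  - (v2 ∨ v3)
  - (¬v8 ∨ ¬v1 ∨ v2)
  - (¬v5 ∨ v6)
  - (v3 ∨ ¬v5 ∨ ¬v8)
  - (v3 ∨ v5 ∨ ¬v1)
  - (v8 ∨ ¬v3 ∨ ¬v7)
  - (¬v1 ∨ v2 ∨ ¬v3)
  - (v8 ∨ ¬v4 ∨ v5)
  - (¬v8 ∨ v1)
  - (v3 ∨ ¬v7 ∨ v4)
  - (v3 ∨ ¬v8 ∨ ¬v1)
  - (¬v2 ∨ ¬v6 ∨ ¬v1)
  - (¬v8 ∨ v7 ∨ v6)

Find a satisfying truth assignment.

v1=F, v2=T, v3=T, v4=F, v5=T, v6=T, v7=F, v8=F

Check each clause:
  1. (v2 ∨ ¬v6) — v2 is true.
  2. (v4 ∨ ¬v5 ∨ v3) — v3 is true.
  3. (v3 ∨ v2) — v2 is true.
  4. (v2 ∨ ¬v1 ∨ ¬v8) — ¬v8 is true.
  5. (¬v5 ∨ v6) — v6 is true.
  6. (¬v8 ∨ v3 ∨ ¬v5) — ¬v8 is true.
  7. (¬v1 ∨ v3 ∨ v5) — v3 is true.
  8. (v8 ∨ ¬v7 ∨ ¬v3) — ¬v7 is true.
  9. (v2 ∨ ¬v1 ∨ ¬v3) — v2 is true.
  10. (¬v4 ∨ v8 ∨ v5) — ¬v4 is true.
  11. (¬v8 ∨ v1) — ¬v8 is true.
  12. (v4 ∨ ¬v7 ∨ v3) — ¬v7 is true.
  13. (¬v8 ∨ ¬v1 ∨ v3) — ¬v8 is true.
  14. (¬v6 ∨ ¬v1 ∨ ¬v2) — ¬v1 is true.
  15. (v7 ∨ v6 ∨ ¬v8) — ¬v8 is true.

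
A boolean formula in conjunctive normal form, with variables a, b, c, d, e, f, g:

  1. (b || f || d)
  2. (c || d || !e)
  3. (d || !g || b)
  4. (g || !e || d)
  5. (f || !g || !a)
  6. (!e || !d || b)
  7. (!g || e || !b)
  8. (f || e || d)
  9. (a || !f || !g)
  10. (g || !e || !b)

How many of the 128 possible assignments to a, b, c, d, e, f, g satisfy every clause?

34

Split on d, then e.
  d=1, e=1: remaining (a,b,c,f,g) ∈ {(0,1,0,0,1); (0,1,1,0,1); (1,1,0,1,1); (1,1,1,1,1)} — 4.
  d=1, e=0: c free; 10 ways for (a,b,f,g) × 2^1 = 20.
  d=0, e=1: remaining (a,b,c,f,g) ∈ {(0,1,1,0,1); (1,1,1,1,1)} — 2.
  d=0, e=0: forces f=1; g=0; a, b, c free → 2^3 = 8.
Total: 4 + 20 + 2 + 8 = 34.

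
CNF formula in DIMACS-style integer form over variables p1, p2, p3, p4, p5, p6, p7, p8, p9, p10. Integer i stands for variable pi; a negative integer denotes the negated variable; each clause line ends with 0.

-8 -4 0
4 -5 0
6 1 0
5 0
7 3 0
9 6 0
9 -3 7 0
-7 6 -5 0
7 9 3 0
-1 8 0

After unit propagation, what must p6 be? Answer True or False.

True

Unit clause (p5) sets p5 = True.
From (p4 OR NOT p5) and p5 = True: p4 = True.
(NOT p4 OR NOT p8): since p4 = True, the clause reduces to (NOT p8). p8 = False.
(NOT p1 OR p8) with p8 = False leaves only NOT p1, so p1 = False.
From (p1 OR p6) and p1 = False: p6 = True.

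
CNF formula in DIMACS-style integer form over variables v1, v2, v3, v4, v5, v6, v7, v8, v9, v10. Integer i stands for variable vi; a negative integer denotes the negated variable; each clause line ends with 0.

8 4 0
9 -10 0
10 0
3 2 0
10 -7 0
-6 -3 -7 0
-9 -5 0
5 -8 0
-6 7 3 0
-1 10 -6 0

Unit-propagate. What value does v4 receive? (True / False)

(v10) stands alone — v10 = True.
In (v9 OR NOT v10), NOT v10 is now false; v9 must hold, so v9 = True.
(NOT v5 OR NOT v9): since v9 = True, the clause reduces to (NOT v5). v5 = False.
(NOT v8 OR v5) with v5 = False leaves only NOT v8, so v8 = False.
In (v8 OR v4), v8 is now false; v4 must hold, so v4 = True.

True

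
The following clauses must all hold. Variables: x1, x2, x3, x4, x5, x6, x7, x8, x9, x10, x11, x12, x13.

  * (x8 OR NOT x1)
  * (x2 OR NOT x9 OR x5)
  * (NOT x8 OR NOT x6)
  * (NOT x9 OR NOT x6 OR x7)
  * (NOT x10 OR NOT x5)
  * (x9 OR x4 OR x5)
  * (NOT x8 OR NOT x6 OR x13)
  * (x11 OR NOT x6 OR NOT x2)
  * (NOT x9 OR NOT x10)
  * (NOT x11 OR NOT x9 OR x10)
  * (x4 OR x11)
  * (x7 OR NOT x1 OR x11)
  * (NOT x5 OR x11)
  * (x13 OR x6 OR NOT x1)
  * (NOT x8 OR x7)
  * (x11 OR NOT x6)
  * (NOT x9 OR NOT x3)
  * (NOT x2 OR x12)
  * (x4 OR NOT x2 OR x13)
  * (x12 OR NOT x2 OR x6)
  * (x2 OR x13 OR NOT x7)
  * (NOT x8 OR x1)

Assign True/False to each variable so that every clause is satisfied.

x1=False, x2=False, x3=False, x4=True, x5=False, x6=False, x7=False, x8=False, x9=False, x10=False, x11=True, x12=True, x13=True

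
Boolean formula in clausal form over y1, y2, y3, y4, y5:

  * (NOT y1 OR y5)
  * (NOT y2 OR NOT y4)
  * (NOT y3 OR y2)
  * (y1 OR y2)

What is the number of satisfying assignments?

Case analysis on y2 and y1:
  y2=T, y1=T: remaining (y3,y4,y5) ∈ {(F,F,T); (T,F,T)} — 2.
  y2=T, y1=F: remaining (y3,y4,y5) ∈ {(F,F,F); (F,F,T); (T,F,F); (T,F,T)} — 4.
  y2=F, y1=T: remaining (y3,y4,y5) ∈ {(F,F,T); (F,T,T)} — 2.
  y2=F, y1=F: a clause becomes empty — 0.
Total: 2 + 4 + 2 + 0 = 8.

8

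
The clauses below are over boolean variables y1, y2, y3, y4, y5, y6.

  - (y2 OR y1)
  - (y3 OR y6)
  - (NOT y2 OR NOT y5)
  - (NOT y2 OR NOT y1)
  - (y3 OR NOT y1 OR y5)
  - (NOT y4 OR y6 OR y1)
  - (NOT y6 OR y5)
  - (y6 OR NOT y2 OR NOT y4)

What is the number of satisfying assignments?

Split on y1, then y2.
  y1=1, y2=1: a clause becomes empty — 0.
  y1=1, y2=0: y4 free; 4 ways for (y3,y5,y6) × 2^1 = 8.
  y1=0, y2=1: remaining (y3,y4,y5,y6) ∈ {(1,0,0,0)} — 1.
  y1=0, y2=0: a clause becomes empty — 0.
Total: 0 + 8 + 1 + 0 = 9.

9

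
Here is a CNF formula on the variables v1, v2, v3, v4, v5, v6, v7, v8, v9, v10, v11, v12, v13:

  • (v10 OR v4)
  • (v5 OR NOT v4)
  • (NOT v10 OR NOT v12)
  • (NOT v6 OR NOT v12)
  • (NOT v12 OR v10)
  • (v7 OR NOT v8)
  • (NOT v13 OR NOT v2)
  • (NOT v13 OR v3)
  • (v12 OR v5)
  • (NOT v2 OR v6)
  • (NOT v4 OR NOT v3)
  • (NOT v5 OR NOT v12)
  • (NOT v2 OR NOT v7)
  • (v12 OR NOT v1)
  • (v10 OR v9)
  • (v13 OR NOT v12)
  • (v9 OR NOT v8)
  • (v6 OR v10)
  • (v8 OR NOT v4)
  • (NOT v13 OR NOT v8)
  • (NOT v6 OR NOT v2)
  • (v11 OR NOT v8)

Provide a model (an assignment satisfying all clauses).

v1 = F, v2 = F, v3 = T, v4 = F, v5 = T, v6 = T, v7 = T, v8 = F, v9 = F, v10 = T, v11 = F, v12 = F, v13 = T

v1 occurs only negated in the remaining clauses — set v1 = False.
v2 occurs only negated in the remaining clauses — set v2 = False.
Branch on v3: take v3 = True.
  then v4 is forced to False.
  then v10 is forced to True.
  then v12 is forced to False.
  then v5 is forced to True.
Set v7 = True and propagate.
Try v8 = False.
v6, v9, v11, v13 are now unconstrained; take v6 = True, v9 = False, v11 = False, v13 = True.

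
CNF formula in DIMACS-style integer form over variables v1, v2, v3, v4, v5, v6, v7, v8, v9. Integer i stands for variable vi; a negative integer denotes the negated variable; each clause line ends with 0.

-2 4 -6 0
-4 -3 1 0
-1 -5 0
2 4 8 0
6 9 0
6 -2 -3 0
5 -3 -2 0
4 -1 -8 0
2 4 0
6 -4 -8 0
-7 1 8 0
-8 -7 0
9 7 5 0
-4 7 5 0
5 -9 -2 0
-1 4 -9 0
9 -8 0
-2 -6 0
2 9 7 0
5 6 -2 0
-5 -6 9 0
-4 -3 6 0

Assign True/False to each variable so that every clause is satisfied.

v1 = F  v2 = F  v3 = F  v4 = T  v5 = T  v6 = F  v7 = F  v8 = F  v9 = T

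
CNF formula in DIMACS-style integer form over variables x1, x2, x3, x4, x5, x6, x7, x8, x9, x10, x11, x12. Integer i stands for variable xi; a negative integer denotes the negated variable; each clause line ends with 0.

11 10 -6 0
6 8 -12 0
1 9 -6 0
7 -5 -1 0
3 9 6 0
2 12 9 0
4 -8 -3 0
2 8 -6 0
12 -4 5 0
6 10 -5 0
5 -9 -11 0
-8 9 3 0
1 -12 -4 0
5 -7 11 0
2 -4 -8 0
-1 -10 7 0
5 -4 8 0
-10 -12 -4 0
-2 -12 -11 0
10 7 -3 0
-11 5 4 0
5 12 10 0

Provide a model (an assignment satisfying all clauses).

x1 = T, x2 = T, x3 = T, x4 = T, x5 = T, x6 = F, x7 = T, x8 = F, x9 = F, x10 = T, x11 = F, x12 = F

Set x1 = True and propagate.
Try x2 = True.
For the remaining variables, x3 = True, x4 = True, x5 = True, x6 = False, x7 = True, x8 = False, x9 = False, x10 = True, x11 = False, x12 = False works.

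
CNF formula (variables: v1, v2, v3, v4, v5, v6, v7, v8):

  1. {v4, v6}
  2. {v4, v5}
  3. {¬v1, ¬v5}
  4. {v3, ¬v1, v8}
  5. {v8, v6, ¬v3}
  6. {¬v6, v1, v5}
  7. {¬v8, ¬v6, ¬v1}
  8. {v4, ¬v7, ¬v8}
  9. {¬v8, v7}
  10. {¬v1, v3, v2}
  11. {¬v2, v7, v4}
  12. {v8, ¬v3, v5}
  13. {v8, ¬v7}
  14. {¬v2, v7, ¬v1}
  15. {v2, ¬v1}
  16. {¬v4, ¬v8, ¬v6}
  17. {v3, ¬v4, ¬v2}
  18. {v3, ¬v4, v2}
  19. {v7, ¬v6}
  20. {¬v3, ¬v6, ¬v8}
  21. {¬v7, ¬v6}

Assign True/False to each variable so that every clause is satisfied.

v1=T, v2=T, v3=T, v4=T, v5=F, v6=F, v7=T, v8=T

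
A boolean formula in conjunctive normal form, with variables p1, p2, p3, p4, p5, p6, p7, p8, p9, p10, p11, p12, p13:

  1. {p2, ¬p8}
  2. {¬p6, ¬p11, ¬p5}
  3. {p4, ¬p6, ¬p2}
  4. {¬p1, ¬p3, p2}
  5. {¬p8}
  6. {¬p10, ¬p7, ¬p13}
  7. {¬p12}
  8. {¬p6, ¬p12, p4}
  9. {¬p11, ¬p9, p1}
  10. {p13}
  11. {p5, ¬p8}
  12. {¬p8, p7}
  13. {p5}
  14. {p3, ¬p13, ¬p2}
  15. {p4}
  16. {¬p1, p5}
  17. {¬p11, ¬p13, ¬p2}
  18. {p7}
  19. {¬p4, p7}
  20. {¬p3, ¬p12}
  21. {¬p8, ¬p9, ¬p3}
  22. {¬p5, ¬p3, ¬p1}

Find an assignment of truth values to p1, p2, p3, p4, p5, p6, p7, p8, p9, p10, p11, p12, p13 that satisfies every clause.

The clause (¬p8) is unit: p8 must be False.
(¬p12) is a unit clause, so p12 = False.
The clause (p13) is unit: p13 must be True.
The clause (p5) is unit: p5 must be True.
(p4) is a unit clause, so p4 = True.
Unit propagation: (p7) forces p7 = True.
(¬p10) is a unit clause, so p10 = False.
Pure literal: p9 appears only negated; assign p9 = False.
p11 occurs only negated in the remaining clauses — set p11 = False.
Try p1 = False.
The remaining clauses are satisfied by p2 = False, p3 = True, p6 = True.

p1=False  p2=False  p3=True  p4=True  p5=True  p6=True  p7=True  p8=False  p9=False  p10=False  p11=False  p12=False  p13=True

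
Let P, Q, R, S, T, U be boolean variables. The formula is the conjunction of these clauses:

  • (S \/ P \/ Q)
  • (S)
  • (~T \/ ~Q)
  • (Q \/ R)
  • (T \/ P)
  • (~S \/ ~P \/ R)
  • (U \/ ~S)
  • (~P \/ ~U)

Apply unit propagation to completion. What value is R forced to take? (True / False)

True

(S) is a unit clause: S = True.
From (U \/ ~S) and S = True: U = True.
(~P \/ ~U) with U = True leaves only ~P, so P = False.
In (T \/ P), P is now false; T must hold, so T = True.
(~T \/ ~Q) with T = True leaves only ~Q, so Q = False.
In (Q \/ R), Q is now false; R must hold, so R = True.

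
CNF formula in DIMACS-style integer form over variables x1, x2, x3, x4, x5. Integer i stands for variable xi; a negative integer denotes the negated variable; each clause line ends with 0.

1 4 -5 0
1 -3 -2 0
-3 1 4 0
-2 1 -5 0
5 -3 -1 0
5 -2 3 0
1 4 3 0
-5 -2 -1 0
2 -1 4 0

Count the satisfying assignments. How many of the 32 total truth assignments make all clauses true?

7

Satisfying assignments:
  x1=0 x2=0 x3=0 x4=1 x5=0
  x1=0 x2=0 x3=0 x4=1 x5=1
  x1=0 x2=0 x3=1 x4=1 x5=0
  x1=0 x2=0 x3=1 x4=1 x5=1
  x1=1 x2=0 x3=0 x4=1 x5=0
  x1=1 x2=0 x3=0 x4=1 x5=1
  x1=1 x2=0 x3=1 x4=1 x5=1
Count: 7.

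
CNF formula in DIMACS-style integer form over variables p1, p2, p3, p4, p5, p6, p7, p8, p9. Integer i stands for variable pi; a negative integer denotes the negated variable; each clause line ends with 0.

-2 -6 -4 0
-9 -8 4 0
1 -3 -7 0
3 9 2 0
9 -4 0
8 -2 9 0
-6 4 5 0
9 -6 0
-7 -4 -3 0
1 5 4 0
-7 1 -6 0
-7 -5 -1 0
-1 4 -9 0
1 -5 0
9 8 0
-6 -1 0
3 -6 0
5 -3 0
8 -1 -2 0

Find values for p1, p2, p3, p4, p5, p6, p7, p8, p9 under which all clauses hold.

p1 = False, p2 = False, p3 = False, p4 = True, p5 = False, p6 = False, p7 = False, p8 = True, p9 = True

Check each clause:
  1. (NOT p4 OR NOT p2 OR NOT p6) — NOT p6 is true.
  2. (p4 OR NOT p8 OR NOT p9) — p4 is true.
  3. (NOT p3 OR p1 OR NOT p7) — NOT p7 is true.
  4. (p2 OR p9 OR p3) — p9 is true.
  5. (NOT p4 OR p9) — p9 is true.
  6. (p9 OR p8 OR NOT p2) — p8 is true.
  7. (p5 OR NOT p6 OR p4) — NOT p6 is true.
  8. (NOT p6 OR p9) — p9 is true.
  9. (NOT p3 OR NOT p7 OR NOT p4) — NOT p7 is true.
  10. (p5 OR p1 OR p4) — p4 is true.
  11. (NOT p7 OR NOT p6 OR p1) — NOT p7 is true.
  12. (NOT p1 OR NOT p5 OR NOT p7) — NOT p7 is true.
  13. (p4 OR NOT p9 OR NOT p1) — p4 is true.
  14. (p1 OR NOT p5) — NOT p5 is true.
  15. (p9 OR p8) — p8 is true.
  16. (NOT p6 OR NOT p1) — NOT p6 is true.
  17. (p3 OR NOT p6) — NOT p6 is true.
  18. (p5 OR NOT p3) — NOT p3 is true.
  19. (p8 OR NOT p2 OR NOT p1) — p8 is true.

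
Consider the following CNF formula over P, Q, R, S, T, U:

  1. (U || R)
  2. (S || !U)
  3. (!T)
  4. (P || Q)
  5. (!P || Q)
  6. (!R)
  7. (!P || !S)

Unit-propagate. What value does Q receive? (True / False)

True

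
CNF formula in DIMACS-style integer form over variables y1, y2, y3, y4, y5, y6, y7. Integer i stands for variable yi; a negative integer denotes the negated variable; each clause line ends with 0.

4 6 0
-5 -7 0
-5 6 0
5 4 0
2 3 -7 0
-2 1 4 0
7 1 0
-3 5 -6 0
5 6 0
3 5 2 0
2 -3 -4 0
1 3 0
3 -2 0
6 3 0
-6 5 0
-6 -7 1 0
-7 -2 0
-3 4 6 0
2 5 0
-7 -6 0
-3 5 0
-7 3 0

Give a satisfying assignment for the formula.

y1=T  y2=T  y3=T  y4=T  y5=T  y6=T  y7=F

Pure literal: y1 appears only positively; assign y1 = True.
Branch on y2: take y2 = True.
  then y3 is forced to True.
  then y7 is forced to False.
  then y5 is forced to True.
  then y6 is forced to True.
y4 is now unconstrained; take y4 = True.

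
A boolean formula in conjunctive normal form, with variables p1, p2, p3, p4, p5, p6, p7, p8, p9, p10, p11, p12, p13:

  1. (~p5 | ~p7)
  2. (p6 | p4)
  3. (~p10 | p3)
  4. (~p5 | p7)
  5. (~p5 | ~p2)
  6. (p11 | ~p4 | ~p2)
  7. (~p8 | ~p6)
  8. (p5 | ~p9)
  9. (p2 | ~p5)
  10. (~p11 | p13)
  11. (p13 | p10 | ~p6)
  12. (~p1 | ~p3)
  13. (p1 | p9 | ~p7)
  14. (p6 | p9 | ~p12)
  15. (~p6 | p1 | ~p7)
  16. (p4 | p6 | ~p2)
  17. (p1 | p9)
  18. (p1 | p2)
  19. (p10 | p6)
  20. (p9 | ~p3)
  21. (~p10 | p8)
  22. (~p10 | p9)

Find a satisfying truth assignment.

Pure literal: p12 appears only negated; assign p12 = False.
p13 occurs only positively in the remaining clauses — set p13 = True.
Set p1 = True and propagate.
  then p3 is forced to False.
  then p10 is forced to False.
  then p6 is forced to True.
  then p8 is forced to False.
The remaining clauses are satisfied by p2 = True, p4 = False, p5 = False, p7 = False, p9 = False, p11 = True.

p1=True, p2=True, p3=False, p4=False, p5=False, p6=True, p7=False, p8=False, p9=False, p10=False, p11=True, p12=False, p13=True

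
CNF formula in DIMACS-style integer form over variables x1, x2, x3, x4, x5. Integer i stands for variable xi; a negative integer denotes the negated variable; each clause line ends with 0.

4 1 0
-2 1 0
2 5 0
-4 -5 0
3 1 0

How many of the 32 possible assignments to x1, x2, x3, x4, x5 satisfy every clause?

Case analysis on x1 and x2:
  x1=T, x2=T: x3 free; 3 ways for (x4,x5) × 2^1 = 6.
  x1=T, x2=F: remaining (x3,x4,x5) ∈ {(F,F,T); (T,F,T)} — 2.
  x1=F, x2=T: a clause becomes empty — 0.
  x1=F, x2=F: a clause becomes empty — 0.
Total: 6 + 2 + 0 + 0 = 8.

8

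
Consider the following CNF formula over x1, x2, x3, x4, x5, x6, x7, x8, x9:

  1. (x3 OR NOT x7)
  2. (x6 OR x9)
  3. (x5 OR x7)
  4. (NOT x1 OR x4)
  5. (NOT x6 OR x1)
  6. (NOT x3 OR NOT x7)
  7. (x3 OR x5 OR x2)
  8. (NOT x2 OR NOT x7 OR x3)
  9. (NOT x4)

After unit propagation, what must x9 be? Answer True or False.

Unit clause (NOT x4) sets x4 = False.
In (NOT x1 OR x4), x4 is now false; NOT x1 must hold, so x1 = False.
In (NOT x6 OR x1), x1 is now false; NOT x6 must hold, so x6 = False.
(x9 OR x6): since x6 = False, the clause reduces to (x9). x9 = True.

True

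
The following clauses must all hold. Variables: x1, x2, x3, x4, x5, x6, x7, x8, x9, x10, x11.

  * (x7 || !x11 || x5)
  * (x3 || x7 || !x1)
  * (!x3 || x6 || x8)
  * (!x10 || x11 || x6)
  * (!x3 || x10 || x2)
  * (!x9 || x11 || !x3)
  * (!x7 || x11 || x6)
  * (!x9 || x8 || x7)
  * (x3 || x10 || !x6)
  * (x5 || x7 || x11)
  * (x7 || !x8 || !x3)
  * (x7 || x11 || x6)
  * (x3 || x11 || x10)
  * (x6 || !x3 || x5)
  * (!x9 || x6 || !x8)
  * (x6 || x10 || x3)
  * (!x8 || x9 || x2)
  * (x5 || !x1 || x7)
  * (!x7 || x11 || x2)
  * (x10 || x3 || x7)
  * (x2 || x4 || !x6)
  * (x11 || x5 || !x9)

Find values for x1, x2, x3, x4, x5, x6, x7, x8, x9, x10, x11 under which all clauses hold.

Pure literal: x1 appears only negated; assign x1 = False.
x2 occurs only positively in the remaining clauses — set x2 = True.
Set x3 = True and propagate.
Set x5 = False and propagate.
  then x6 is forced to True.
The remaining clauses are satisfied by x4 = True, x7 = True, x8 = False, x9 = False, x10 = True, x11 = False.
Every clause has at least one true literal under this assignment.

x1=F  x2=T  x3=T  x4=T  x5=F  x6=T  x7=T  x8=F  x9=F  x10=T  x11=F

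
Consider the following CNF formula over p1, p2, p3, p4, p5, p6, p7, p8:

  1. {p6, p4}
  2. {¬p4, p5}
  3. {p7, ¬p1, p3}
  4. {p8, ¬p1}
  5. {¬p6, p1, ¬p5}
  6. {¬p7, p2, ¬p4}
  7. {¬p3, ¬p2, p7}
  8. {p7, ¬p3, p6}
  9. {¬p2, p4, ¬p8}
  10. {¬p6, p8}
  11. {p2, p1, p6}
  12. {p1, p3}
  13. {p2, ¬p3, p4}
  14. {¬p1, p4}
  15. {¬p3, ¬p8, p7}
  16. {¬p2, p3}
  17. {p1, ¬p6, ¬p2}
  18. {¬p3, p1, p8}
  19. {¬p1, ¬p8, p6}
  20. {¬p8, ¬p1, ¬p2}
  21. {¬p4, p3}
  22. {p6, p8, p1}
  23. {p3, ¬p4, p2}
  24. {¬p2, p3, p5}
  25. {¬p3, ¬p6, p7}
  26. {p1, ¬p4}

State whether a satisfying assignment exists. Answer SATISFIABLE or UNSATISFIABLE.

p1 = True:
  propagation gives p8=True, p4=True, p5=True, p6=True; an empty clause results — contradiction.
p1 = False:
  propagation gives p3=True, p8=True, p7=True, p4=False; an empty clause results — contradiction.
Every branch closes, so no satisfying assignment exists.

UNSATISFIABLE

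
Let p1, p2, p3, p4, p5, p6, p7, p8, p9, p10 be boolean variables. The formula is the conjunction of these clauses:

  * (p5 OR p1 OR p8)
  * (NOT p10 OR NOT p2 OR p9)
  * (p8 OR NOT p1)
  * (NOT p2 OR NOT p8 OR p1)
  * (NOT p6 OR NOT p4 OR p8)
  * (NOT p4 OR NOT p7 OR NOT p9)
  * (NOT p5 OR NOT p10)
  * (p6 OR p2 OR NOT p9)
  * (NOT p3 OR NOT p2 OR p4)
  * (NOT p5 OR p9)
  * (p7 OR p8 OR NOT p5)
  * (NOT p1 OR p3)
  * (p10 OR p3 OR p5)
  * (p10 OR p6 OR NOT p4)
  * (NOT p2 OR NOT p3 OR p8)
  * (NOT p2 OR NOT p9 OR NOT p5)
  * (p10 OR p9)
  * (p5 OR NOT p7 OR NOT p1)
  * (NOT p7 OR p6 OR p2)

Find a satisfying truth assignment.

p1=False, p2=False, p3=True, p4=False, p5=False, p6=True, p7=True, p8=True, p9=False, p10=True

Check each clause:
  1. (p8 OR p1 OR p5) — p8 is true.
  2. (NOT p10 OR p9 OR NOT p2) — NOT p2 is true.
  3. (NOT p1 OR p8) — p8 is true.
  4. (NOT p2 OR p1 OR NOT p8) — NOT p2 is true.
  5. (p8 OR NOT p6 OR NOT p4) — p8 is true.
  6. (NOT p4 OR NOT p7 OR NOT p9) — NOT p4 is true.
  7. (NOT p5 OR NOT p10) — NOT p5 is true.
  8. (p6 OR p2 OR NOT p9) — p6 is true.
  9. (p4 OR NOT p3 OR NOT p2) — NOT p2 is true.
  10. (NOT p5 OR p9) — NOT p5 is true.
  11. (p7 OR p8 OR NOT p5) — p8 is true.
  12. (NOT p1 OR p3) — p3 is true.
  13. (p3 OR p5 OR p10) — p10 is true.
  14. (p6 OR NOT p4 OR p10) — p10 is true.
  15. (NOT p3 OR NOT p2 OR p8) — p8 is true.
  16. (NOT p9 OR NOT p5 OR NOT p2) — NOT p5 is true.
  17. (p10 OR p9) — p10 is true.
  18. (p5 OR NOT p1 OR NOT p7) — NOT p1 is true.
  19. (p6 OR NOT p7 OR p2) — p6 is true.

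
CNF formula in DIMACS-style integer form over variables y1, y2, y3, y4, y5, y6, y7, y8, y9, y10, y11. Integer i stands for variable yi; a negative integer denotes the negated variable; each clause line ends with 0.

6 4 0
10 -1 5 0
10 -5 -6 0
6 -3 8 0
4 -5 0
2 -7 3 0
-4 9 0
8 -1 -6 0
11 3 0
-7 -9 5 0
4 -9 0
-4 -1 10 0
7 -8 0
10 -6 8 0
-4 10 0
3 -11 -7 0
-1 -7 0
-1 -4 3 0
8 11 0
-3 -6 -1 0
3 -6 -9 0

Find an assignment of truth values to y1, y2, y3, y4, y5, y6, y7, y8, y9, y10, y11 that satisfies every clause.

y1=F, y2=T, y3=T, y4=T, y5=T, y6=T, y7=T, y8=F, y9=T, y10=T, y11=T

y1 occurs only negated in the remaining clauses — set y1 = False.
y2 occurs only positively in the remaining clauses — set y2 = True.
Set y3 = True and propagate.
Branch on y4: take y4 = True.
  then y9 is forced to True.
  then y10 is forced to True.
Set y5 = True and propagate.
The remaining clauses are satisfied by y6 = True, y7 = True, y8 = False, y11 = True.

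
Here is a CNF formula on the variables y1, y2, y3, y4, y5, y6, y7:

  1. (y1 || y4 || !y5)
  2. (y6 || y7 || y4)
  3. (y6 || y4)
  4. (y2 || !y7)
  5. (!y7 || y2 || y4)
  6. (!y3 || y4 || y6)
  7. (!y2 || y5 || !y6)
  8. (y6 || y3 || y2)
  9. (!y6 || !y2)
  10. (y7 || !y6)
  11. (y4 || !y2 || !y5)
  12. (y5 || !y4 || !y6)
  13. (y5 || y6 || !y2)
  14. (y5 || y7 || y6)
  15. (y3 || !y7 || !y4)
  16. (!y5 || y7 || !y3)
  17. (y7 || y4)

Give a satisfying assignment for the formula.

y1 occurs only positively in the remaining clauses — set y1 = True.
Branch on y2: take y2 = True.
  then y6 is forced to False.
  then y4 is forced to True.
  then y5 is forced to True.
Branch on y3: take y3 = True.
  then y7 is forced to True.

y1=T  y2=T  y3=T  y4=T  y5=T  y6=F  y7=T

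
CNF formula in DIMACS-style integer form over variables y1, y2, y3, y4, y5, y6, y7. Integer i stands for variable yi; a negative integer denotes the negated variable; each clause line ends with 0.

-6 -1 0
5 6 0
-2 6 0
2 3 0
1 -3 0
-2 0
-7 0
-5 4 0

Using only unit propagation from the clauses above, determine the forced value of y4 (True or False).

True

(~y2) stands alone — y2 = False.
From (y2 | y3) and y2 = False: y3 = True.
From (~y3 | y1) and y3 = True: y1 = True.
In (~y6 | ~y1), ~y1 is now false; ~y6 must hold, so y6 = False.
(y5 | y6) with y6 = False leaves only y5, so y5 = True.
(~y7) stands alone — y7 = False.
(y4 | ~y5): since y5 = True, the clause reduces to (y4). y4 = True.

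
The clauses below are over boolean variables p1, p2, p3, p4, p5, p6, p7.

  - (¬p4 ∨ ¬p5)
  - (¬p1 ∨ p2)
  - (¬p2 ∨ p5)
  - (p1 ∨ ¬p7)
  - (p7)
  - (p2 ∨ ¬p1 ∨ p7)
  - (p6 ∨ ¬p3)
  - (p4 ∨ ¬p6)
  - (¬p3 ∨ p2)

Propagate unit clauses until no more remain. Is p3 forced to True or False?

(p7) is a unit clause: p7 = True.
From (p1 ∨ ¬p7) and p7 = True: p1 = True.
From (¬p1 ∨ p2) and p1 = True: p2 = True.
(¬p2 ∨ p5) with p2 = True leaves only p5, so p5 = True.
(¬p5 ∨ ¬p4) with p5 = True leaves only ¬p4, so p4 = False.
(p4 ∨ ¬p6) with p4 = False leaves only ¬p6, so p6 = False.
(¬p3 ∨ p6) with p6 = False leaves only ¬p3, so p3 = False.

False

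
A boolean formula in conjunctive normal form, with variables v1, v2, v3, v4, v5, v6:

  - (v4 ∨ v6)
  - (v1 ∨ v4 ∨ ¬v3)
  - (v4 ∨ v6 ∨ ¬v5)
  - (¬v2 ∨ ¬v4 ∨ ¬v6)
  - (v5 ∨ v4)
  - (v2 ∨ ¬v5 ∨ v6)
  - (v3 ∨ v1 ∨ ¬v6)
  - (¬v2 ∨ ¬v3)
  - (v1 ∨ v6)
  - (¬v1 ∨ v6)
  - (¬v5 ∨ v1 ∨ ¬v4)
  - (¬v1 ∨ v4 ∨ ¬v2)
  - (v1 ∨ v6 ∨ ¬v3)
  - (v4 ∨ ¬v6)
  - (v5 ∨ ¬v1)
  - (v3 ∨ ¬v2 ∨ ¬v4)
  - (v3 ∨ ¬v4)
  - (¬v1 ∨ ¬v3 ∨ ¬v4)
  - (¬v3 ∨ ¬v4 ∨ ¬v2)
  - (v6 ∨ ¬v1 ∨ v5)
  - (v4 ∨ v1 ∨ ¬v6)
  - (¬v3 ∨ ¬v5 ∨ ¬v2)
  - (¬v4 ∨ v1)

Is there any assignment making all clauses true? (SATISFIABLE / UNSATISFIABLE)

UNSATISFIABLE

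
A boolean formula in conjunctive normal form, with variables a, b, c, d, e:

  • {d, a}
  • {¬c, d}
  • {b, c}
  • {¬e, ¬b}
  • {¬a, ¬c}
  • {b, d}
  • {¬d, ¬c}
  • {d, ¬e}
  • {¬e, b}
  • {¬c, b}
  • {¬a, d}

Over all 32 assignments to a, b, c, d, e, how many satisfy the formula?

2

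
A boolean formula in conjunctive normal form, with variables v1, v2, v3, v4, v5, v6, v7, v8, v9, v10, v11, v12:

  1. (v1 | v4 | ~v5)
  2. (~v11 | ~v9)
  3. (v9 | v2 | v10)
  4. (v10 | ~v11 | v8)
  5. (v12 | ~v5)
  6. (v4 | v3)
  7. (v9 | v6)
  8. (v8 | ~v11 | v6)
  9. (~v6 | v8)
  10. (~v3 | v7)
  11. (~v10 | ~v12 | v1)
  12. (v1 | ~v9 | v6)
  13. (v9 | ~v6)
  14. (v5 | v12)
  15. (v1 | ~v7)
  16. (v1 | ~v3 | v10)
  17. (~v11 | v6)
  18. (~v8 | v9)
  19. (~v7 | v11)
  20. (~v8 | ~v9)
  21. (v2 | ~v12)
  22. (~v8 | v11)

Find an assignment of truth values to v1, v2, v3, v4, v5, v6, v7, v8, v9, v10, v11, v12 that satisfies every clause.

v1 = T, v2 = T, v3 = F, v4 = T, v5 = F, v6 = F, v7 = F, v8 = F, v9 = T, v10 = F, v11 = F, v12 = T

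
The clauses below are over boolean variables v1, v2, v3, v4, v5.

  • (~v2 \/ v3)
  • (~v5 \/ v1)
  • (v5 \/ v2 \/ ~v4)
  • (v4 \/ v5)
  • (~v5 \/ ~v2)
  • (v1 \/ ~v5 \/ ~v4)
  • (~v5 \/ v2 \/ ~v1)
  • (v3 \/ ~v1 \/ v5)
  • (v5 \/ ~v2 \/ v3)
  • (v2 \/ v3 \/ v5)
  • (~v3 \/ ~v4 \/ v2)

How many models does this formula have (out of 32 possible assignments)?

2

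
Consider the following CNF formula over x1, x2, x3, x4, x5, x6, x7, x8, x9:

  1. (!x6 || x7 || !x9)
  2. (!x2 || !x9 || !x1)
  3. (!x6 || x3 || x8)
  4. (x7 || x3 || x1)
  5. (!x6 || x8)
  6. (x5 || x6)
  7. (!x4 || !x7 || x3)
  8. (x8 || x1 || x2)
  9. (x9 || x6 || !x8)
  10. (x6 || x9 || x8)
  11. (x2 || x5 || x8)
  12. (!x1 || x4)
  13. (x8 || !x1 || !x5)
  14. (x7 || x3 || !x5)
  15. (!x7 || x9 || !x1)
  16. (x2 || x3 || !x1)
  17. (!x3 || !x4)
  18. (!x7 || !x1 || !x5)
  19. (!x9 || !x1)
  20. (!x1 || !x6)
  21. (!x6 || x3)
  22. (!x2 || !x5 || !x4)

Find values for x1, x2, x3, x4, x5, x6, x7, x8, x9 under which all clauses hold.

x1 = False, x2 = False, x3 = True, x4 = False, x5 = True, x6 = True, x7 = False, x8 = True, x9 = False

Check each clause:
  1. (!x9 || !x6 || x7) — !x9 is true.
  2. (!x9 || !x1 || !x2) — !x1 is true.
  3. (x3 || !x6 || x8) — x8 is true.
  4. (x1 || x7 || x3) — x3 is true.
  5. (x8 || !x6) — x8 is true.
  6. (x6 || x5) — x5 is true.
  7. (!x7 || !x4 || x3) — !x7 is true.
  8. (x8 || x1 || x2) — x8 is true.
  9. (!x8 || x6 || x9) — x6 is true.
  10. (x9 || x6 || x8) — x8 is true.
  11. (x8 || x2 || x5) — x8 is true.
  12. (!x1 || x4) — !x1 is true.
  13. (!x1 || x8 || !x5) — x8 is true.
  14. (!x5 || x7 || x3) — x3 is true.
  15. (!x7 || x9 || !x1) — !x7 is true.
  16. (!x1 || x2 || x3) — x3 is true.
  17. (!x3 || !x4) — !x4 is true.
  18. (!x1 || !x5 || !x7) — !x7 is true.
  19. (!x1 || !x9) — !x1 is true.
  20. (!x1 || !x6) — !x1 is true.
  21. (x3 || !x6) — x3 is true.
  22. (!x2 || !x4 || !x5) — !x4 is true.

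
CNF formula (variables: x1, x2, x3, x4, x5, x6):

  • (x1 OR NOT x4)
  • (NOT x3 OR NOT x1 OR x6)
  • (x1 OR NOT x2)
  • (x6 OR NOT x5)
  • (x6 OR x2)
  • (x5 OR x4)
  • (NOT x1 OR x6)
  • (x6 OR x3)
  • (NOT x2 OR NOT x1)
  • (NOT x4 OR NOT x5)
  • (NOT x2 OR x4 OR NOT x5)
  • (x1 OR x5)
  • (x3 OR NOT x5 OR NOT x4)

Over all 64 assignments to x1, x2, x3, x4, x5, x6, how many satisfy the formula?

Satisfying assignments:
  x1=F x2=F x3=F x4=F x5=T x6=T
  x1=F x2=F x3=T x4=F x5=T x6=T
  x1=T x2=F x3=F x4=F x5=T x6=T
  x1=T x2=F x3=F x4=T x5=F x6=T
  x1=T x2=F x3=T x4=F x5=T x6=T
  x1=T x2=F x3=T x4=T x5=F x6=T
Count: 6.

6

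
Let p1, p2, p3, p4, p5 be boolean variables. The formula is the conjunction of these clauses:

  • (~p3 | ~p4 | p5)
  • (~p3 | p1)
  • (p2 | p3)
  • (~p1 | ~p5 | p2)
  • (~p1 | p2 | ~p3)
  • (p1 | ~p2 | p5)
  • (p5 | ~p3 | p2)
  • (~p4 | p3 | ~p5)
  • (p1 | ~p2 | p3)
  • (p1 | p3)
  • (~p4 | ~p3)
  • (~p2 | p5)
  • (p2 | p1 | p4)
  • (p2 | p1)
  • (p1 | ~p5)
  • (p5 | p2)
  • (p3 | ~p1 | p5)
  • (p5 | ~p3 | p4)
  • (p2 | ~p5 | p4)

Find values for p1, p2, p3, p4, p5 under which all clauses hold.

Set p1 = True and propagate.
Try p2 = True.
  then p5 is forced to True.
The remaining clauses are satisfied by p3 = True, p4 = False.
Every clause has at least one true literal under this assignment.

p1=T  p2=T  p3=T  p4=F  p5=T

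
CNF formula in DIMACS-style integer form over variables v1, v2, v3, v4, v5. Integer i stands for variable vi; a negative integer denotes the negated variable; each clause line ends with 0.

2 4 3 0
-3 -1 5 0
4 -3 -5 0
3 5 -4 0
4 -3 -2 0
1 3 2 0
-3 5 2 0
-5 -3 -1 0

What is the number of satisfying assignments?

Case analysis on v3 and v5:
  v3=T, v5=T: remaining (v1,v2,v4) ∈ {(F,F,T); (F,T,T)} — 2.
  v3=T, v5=F: remaining (v1,v2,v4) ∈ {(F,T,T)} — 1.
  v3=F, v5=T: 5 of the 8 assignments to (v1,v2,v4) work.
  v3=F, v5=F: remaining (v1,v2,v4) ∈ {(F,T,F); (T,T,F)} — 2.
Total: 2 + 1 + 5 + 2 = 10.

10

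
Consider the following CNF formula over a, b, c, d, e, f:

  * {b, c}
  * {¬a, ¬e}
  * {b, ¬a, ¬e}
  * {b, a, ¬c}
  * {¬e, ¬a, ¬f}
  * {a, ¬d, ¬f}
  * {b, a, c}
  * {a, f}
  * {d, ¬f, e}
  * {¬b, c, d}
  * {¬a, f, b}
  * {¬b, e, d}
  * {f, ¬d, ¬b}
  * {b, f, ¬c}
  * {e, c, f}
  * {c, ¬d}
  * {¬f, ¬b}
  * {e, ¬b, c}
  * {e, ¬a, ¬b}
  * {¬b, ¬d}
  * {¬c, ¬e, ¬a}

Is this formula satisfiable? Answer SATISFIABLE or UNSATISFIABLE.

SATISFIABLE

Branch on a: take a = True.
  then e is forced to False.
  then b is forced to False.
  then c is forced to True.
  then f is forced to True.
  then d is forced to True.
So a=1, b=0, c=1, d=1, e=0, f=1 is a satisfying assignment.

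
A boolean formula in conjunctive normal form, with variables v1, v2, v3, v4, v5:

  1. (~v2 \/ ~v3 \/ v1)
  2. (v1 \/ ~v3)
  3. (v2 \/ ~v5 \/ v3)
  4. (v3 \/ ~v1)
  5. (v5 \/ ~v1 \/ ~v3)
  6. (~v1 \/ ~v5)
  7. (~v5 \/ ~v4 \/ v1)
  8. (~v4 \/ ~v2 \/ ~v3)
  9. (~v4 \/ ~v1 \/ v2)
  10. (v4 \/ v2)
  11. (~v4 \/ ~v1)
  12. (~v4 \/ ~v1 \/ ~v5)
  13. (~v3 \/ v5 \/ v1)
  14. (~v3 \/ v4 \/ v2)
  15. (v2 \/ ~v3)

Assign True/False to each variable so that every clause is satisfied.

v1=0, v2=1, v3=0, v4=0, v5=0

Check each clause:
  1. (~v3 \/ v1 \/ ~v2) — ~v3 is true.
  2. (~v3 \/ v1) — ~v3 is true.
  3. (v3 \/ v2 \/ ~v5) — v2 is true.
  4. (v3 \/ ~v1) — ~v1 is true.
  5. (v5 \/ ~v3 \/ ~v1) — ~v3 is true.
  6. (~v5 \/ ~v1) — ~v5 is true.
  7. (~v5 \/ v1 \/ ~v4) — ~v5 is true.
  8. (~v4 \/ ~v3 \/ ~v2) — ~v4 is true.
  9. (~v4 \/ v2 \/ ~v1) — v2 is true.
  10. (v2 \/ v4) — v2 is true.
  11. (~v1 \/ ~v4) — ~v4 is true.
  12. (~v1 \/ ~v4 \/ ~v5) — ~v5 is true.
  13. (v1 \/ ~v3 \/ v5) — ~v3 is true.
  14. (v4 \/ v2 \/ ~v3) — v2 is true.
  15. (v2 \/ ~v3) — v2 is true.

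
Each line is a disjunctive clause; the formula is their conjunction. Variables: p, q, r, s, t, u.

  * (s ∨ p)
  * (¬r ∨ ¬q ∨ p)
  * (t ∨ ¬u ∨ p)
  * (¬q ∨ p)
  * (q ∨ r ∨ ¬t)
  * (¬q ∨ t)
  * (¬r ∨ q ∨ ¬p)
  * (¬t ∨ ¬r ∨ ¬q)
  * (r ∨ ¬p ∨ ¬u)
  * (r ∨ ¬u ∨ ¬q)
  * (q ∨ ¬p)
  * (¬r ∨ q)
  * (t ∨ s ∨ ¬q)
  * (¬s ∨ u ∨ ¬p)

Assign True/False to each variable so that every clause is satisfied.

Try p = True.
  then q is forced to True.
  then t is forced to True.
  then r is forced to False.
  then u is forced to False.
  then s is forced to False.
Every clause has at least one true literal under this assignment.

p = T, q = T, r = F, s = F, t = T, u = F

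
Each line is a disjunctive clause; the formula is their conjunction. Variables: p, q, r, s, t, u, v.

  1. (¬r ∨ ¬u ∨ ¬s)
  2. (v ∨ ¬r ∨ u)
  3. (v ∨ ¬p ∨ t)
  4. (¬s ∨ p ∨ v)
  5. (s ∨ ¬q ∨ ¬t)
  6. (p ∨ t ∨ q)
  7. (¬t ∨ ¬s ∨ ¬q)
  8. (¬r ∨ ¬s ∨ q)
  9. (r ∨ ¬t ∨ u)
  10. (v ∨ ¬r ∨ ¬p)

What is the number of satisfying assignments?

Case analysis on r and s:
  r=T, s=T: remaining (p,q,t,u,v) ∈ {(F,T,F,F,T); (T,T,F,F,T)} — 2.
  r=T, s=F: 12 of the 32 assignments to (p,q,t,u,v) work.
  r=F, s=T: 9 of the 32 assignments to (p,q,t,u,v) work.
  r=F, s=F: 12 of the 32 assignments to (p,q,t,u,v) work.
Total: 2 + 12 + 9 + 12 = 35.

35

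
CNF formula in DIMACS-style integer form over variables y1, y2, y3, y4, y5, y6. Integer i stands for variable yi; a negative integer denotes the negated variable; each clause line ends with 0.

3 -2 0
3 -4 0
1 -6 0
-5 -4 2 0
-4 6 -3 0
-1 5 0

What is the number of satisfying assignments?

13

Case analysis on y3 and y4:
  y3=T, y4=T: remaining (y1,y2,y5,y6) ∈ {(T,T,T,T)} — 1.
  y3=T, y4=F: y2 free; 4 ways for (y1,y5,y6) × 2^1 = 8.
  y3=F, y4=T: a clause becomes empty — 0.
  y3=F, y4=F: remaining (y1,y2,y5,y6) ∈ {(F,F,F,F); (F,F,T,F); (T,F,T,F); (T,F,T,T)} — 4.
Total: 1 + 8 + 0 + 4 = 13.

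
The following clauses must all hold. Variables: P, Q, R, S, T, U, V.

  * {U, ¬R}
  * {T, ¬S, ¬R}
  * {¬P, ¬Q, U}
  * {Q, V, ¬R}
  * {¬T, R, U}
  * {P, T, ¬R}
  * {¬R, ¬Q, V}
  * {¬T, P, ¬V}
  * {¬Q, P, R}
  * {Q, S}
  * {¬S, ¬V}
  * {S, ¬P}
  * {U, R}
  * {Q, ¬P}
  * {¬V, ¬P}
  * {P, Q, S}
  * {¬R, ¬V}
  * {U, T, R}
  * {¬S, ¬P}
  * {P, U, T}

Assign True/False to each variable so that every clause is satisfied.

P=F, Q=F, R=F, S=T, T=F, U=T, V=F

U occurs only positively in the remaining clauses — set U = True.
Branch on P: take P = False.
Set Q = False and propagate.
  then S is forced to True.
  then V is forced to False.
  then R is forced to False.
T is now unconstrained; take T = False.
Every clause has at least one true literal under this assignment.
Check each clause:
  1. {¬R, U} — ¬R is true.
  2. {T, ¬R, ¬S} — ¬R is true.
  3. {U, ¬Q, ¬P} — ¬Q is true.
  4. {¬R, V, Q} — ¬R is true.
  5. {R, ¬T, U} — U is true.
  6. {¬R, T, P} — ¬R is true.
  7. {¬Q, V, ¬R} — ¬R is true.
  8. {¬V, P, ¬T} — ¬T is true.
  9. {¬Q, R, P} — ¬Q is true.
  10. {Q, S} — S is true.
  11. {¬S, ¬V} — ¬V is true.
  12. {S, ¬P} — S is true.
  13. {R, U} — U is true.
  14. {¬P, Q} — ¬P is true.
  15. {¬V, ¬P} — ¬V is true.
  16. {Q, P, S} — S is true.
  17. {¬V, ¬R} — ¬V is true.
  18. {U, R, T} — U is true.
  19. {¬P, ¬S} — ¬P is true.
  20. {P, T, U} — U is true.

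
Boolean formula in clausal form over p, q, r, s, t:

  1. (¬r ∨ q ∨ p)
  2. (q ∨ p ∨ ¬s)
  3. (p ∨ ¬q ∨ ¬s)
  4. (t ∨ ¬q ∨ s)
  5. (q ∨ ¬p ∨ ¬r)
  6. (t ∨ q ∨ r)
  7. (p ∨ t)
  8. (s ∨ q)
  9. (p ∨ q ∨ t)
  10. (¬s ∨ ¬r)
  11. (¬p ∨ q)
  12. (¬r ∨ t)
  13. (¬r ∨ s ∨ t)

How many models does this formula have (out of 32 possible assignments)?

The models are:
  p=F q=T r=F s=F t=T
  p=F q=T r=T s=F t=T
  p=T q=T r=F s=F t=T
  p=T q=T r=F s=T t=F
  p=T q=T r=F s=T t=T
  p=T q=T r=T s=F t=T
That's 6 in total.

6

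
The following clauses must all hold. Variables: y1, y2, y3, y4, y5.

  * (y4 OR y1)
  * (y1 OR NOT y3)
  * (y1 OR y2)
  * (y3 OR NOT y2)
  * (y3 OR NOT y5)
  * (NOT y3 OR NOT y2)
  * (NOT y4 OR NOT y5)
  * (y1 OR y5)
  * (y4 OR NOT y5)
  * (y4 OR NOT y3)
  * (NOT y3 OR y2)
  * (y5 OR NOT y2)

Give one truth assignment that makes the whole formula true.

y1=T, y2=F, y3=F, y4=T, y5=F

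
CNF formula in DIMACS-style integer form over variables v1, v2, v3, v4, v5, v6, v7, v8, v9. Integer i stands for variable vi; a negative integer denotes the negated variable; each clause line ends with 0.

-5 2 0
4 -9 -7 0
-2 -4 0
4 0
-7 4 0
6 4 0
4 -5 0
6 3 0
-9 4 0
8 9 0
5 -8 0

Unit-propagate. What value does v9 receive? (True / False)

(v4) is a unit clause: v4 = True.
In (¬v2 ∨ ¬v4), ¬v4 is now false; ¬v2 must hold, so v2 = False.
(¬v5 ∨ v2) with v2 = False leaves only ¬v5, so v5 = False.
In (v5 ∨ ¬v8), v5 is now false; ¬v8 must hold, so v8 = False.
From (v9 ∨ v8) and v8 = False: v9 = True.

True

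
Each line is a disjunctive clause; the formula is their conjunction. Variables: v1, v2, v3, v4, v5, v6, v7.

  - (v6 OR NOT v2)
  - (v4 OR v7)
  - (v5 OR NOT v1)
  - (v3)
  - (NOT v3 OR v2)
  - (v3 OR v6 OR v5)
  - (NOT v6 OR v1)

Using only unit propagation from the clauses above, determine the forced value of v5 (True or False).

True

Unit clause (v3) sets v3 = True.
(NOT v3 OR v2): since v3 = True, the clause reduces to (v2). v2 = True.
From (v6 OR NOT v2) and v2 = True: v6 = True.
(v1 OR NOT v6) with v6 = True leaves only v1, so v1 = True.
(v5 OR NOT v1): since v1 = True, the clause reduces to (v5). v5 = True.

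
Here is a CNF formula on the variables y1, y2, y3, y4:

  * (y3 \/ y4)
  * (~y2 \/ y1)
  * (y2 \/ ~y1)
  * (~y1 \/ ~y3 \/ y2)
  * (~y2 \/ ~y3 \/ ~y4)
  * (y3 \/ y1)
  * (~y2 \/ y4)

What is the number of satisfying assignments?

3

Satisfying assignments:
  y1=0 y2=0 y3=1 y4=0
  y1=0 y2=0 y3=1 y4=1
  y1=1 y2=1 y3=0 y4=1
That's 3 in total.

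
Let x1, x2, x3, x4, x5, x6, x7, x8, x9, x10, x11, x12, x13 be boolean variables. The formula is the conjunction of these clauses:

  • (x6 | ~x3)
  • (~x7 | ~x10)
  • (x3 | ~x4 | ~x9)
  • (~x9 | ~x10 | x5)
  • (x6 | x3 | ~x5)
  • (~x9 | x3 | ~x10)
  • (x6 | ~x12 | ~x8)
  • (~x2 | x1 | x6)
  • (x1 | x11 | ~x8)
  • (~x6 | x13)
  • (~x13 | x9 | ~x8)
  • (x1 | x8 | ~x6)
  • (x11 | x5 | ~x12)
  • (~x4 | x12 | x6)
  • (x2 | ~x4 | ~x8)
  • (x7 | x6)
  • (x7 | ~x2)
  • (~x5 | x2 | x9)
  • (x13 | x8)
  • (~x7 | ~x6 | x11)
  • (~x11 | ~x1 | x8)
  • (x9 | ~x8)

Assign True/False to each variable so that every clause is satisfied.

x4 occurs only negated in the remaining clauses — set x4 = False.
Branch on x1: take x1 = True.
The remaining clauses are satisfied by x2 = False, x3 = True, x5 = True, x6 = True, x7 = False, x8 = True, x9 = True, x10 = True, x11 = False, x12 = False, x13 = True.
Every clause has at least one true literal under this assignment.

x1=T  x2=F  x3=T  x4=F  x5=T  x6=T  x7=F  x8=T  x9=T  x10=T  x11=F  x12=F  x13=T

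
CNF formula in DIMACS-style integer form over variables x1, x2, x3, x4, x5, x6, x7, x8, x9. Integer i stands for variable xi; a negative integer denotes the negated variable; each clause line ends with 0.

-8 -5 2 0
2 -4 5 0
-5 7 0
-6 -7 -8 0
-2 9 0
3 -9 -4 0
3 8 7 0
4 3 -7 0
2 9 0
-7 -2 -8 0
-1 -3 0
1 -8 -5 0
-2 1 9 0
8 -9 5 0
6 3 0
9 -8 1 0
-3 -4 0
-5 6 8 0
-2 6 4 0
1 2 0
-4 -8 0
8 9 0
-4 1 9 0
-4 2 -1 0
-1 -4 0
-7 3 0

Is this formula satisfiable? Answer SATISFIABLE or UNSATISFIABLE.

Set x1 = False and propagate.
  then x2 is forced to True.
  then x9 is forced to True.
Branch on x3: take x3 = True.
  then x4 is forced to False.
  then x6 is forced to True.
For the remaining variables, x5 = False, x7 = False, x8 = True works.
Every clause has at least one true literal under this assignment.
So x1 = F, x2 = T, x3 = T, x4 = F, x5 = F, x6 = T, x7 = F, x8 = T, x9 = T is a satisfying assignment.

SATISFIABLE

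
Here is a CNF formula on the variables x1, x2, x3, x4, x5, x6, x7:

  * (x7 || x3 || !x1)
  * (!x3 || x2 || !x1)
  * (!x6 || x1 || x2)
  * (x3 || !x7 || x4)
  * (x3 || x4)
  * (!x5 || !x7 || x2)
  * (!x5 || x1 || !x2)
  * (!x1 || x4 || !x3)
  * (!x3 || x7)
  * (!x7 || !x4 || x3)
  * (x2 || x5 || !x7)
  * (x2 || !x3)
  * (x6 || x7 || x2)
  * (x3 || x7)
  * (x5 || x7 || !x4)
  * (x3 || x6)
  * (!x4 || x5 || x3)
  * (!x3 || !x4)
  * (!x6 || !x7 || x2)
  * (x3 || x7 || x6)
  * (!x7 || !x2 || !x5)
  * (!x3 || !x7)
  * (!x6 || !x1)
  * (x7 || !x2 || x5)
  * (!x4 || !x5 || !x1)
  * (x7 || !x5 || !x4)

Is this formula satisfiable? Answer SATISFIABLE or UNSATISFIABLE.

x7 = True:
  propagation gives x3=False, x4=True; an empty clause results — contradiction.
x7 = False:
  propagation gives x3=False; an empty clause results — contradiction.
Every branch closes, so no satisfying assignment exists.

UNSATISFIABLE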